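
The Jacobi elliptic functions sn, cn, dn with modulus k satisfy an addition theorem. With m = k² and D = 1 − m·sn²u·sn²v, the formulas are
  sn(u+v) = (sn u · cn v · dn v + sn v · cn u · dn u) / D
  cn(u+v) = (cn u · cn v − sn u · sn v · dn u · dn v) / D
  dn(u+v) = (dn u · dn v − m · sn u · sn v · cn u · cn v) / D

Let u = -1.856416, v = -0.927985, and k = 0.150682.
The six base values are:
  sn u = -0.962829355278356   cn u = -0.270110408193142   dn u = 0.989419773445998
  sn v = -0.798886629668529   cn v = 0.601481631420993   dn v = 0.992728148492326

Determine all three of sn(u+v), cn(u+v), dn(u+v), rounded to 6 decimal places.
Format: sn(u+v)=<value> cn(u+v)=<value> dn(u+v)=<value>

m = k² = 0.022705065124
D = 1 − m·sn²u·sn²v = 0.9865664219452956
sn(u+v) = (sn u·cn v·dn v + sn v·cn u·dn u)/D = -0.3614083544024162/0.9865664219452956 = -0.3663294699304657
cn(u+v) = (cn u·cn v − sn u·sn v·dn u·dn v)/D = -0.9179854608206387/0.9865664219452956 = -0.9304852064705081
dn(u+v) = (dn u·dn v − m·sn u·sn v·cn u·cn v)/D = 0.9850622620701547/0.9865664219452956 = 0.9984753587374533

sn(u+v)=-0.366329 cn(u+v)=-0.930485 dn(u+v)=0.998475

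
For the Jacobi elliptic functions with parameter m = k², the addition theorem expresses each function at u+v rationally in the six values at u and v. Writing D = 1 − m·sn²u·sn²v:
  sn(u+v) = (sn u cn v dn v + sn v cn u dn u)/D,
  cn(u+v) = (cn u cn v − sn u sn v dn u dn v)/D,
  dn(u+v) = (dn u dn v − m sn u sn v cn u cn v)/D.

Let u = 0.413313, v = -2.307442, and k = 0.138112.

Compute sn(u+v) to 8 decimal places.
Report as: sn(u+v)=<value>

sn u = 0.4014469204737857, cn u = 0.9158822904948616, dn u = 0.9984617630230085
sn v = -0.7497011324373685, cn v = -0.6617765574739916, dn v = 0.9946250070023887
m = k² = 0.019074924544
D = 1 − m·sn²u·sn²v = 0.9982721922252603
sn(u+v) = (sn u·cn v·dn v + sn v·cn u·dn u)/D = -0.9498219749511452/0.9982721922252603 = -0.9514659251740608

sn(u+v)=-0.95146593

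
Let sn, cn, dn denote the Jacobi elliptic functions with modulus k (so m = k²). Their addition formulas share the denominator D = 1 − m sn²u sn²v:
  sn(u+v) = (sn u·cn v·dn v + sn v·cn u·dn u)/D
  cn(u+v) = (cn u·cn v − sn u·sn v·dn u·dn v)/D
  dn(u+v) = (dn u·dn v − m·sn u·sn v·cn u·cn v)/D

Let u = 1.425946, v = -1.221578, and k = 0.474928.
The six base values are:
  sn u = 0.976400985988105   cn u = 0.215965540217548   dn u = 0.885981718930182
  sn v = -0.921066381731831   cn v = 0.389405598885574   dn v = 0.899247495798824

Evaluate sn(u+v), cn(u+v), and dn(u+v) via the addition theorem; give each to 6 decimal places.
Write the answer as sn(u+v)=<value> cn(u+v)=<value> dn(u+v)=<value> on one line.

m = k² = 0.225556605184
D = 1 − m·sn²u·sn²v = 0.8175710197983943
sn(u+v) = (sn u·cn v·dn v + sn v·cn u·dn u)/D = 0.1656700534760842/0.8175710197983943 = 0.2026368957120532
cn(u+v) = (cn u·cn v − sn u·sn v·dn u·dn v)/D = 0.8006096463292319/0.8175710197983943 = 0.979253944845862
dn(u+v) = (dn u·dn v − m·sn u·sn v·cn u·cn v)/D = 0.8137761473671371/0.8175710197983943 = 0.9953583574523068

sn(u+v)=0.202637 cn(u+v)=0.979254 dn(u+v)=0.995358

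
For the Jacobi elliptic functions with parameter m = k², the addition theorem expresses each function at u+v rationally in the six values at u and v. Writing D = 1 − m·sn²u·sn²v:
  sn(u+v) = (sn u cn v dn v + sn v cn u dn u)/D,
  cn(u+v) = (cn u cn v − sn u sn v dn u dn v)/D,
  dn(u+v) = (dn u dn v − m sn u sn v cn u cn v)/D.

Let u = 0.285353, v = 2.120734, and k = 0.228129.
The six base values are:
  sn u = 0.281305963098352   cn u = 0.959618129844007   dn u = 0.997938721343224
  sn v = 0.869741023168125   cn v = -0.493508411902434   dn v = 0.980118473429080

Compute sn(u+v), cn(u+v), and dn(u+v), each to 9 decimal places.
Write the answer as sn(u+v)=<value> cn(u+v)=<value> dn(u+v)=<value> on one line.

sn(u+v)=0.699009722 cn(u+v)=-0.715112165 dn(u+v)=0.987203681

m = k² = 0.052042840641
D = 1 − m·sn²u·sn²v = 0.9968847078535024
sn(u+v) = (sn u·cn v·dn v + sn v·cn u·dn u)/D = 0.6968321020269437/0.9968847078535024 = 0.6990097215227289
cn(u+v) = (cn u·cn v − sn u·sn v·dn u·dn v)/D = -0.712884382166473/0.9968847078535024 = -0.715112165479456
dn(u+v) = (dn u·dn v − m·sn u·sn v·cn u·cn v)/D = 0.984128253598706/0.9968847078535024 = 0.9872036814745973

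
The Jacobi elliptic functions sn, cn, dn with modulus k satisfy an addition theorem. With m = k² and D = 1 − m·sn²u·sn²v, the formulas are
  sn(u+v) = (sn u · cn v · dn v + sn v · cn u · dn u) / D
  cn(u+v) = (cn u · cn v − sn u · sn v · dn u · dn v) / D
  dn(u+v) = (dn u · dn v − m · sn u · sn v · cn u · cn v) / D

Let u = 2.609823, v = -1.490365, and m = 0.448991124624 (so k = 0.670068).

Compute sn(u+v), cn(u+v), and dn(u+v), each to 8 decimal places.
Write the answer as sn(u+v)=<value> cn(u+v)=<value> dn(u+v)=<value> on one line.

sn(u+v)=0.86147421 cn(u+v)=0.50780133 dn(u+v)=0.81657009

sn u = 0.8151244418889407, cn u = -0.5792858916245439, dn u = 0.8376620976316577
sn v = -0.970997695450191, cn v = 0.2390888442199219, dn v = 0.7593910511040539
m = k² = 0.448991124624
D = 1 − m·sn²u·sn²v = 0.718730924141289
sn(u+v) = (sn u·cn v·dn v + sn v·cn u·dn u)/D = 0.6191681534310482/0.718730924141289 = 0.8614742077096593
cn(u+v) = (cn u·cn v − sn u·sn v·dn u·dn v)/D = 0.3649725182719615/0.718730924141289 = 0.5078013287211986
dn(u+v) = (dn u·dn v − m·sn u·sn v·cn u·cn v)/D = 0.586894174502171/0.718730924141289 = 0.8165700887343462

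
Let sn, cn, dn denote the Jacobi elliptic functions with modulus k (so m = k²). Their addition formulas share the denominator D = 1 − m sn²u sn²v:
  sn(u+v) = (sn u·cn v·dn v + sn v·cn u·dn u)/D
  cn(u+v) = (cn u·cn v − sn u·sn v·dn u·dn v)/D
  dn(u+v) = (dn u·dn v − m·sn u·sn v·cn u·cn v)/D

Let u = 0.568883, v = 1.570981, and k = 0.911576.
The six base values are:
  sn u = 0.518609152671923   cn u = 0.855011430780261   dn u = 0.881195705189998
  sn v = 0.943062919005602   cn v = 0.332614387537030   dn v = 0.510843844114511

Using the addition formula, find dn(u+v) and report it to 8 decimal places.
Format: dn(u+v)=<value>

m = k² = 0.830970803776
D = 1 − m·sn²u·sn²v = 0.801231547273047
dn(u+v) = (dn u·dn v − m·sn u·sn v·cn u·cn v)/D = 0.3345742336649597/0.801231547273047 = 0.4175749629475611

dn(u+v)=0.41757496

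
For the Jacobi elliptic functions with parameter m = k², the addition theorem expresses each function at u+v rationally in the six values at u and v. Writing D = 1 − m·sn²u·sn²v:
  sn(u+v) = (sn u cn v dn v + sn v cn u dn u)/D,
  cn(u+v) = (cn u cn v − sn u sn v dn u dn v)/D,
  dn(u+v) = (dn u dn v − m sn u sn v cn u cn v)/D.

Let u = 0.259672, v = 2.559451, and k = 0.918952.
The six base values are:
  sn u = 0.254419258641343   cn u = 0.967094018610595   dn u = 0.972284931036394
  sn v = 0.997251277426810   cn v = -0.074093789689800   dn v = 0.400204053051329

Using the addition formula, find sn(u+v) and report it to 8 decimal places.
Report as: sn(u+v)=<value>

sn(u+v)=0.98363440

m = k² = 0.844472778304
D = 1 − m·sn²u·sn²v = 0.9456380755403276
sn(u+v) = (sn u·cn v·dn v + sn v·cn u·dn u)/D = 0.930162140856951/0.9456380755403276 = 0.9836343997945156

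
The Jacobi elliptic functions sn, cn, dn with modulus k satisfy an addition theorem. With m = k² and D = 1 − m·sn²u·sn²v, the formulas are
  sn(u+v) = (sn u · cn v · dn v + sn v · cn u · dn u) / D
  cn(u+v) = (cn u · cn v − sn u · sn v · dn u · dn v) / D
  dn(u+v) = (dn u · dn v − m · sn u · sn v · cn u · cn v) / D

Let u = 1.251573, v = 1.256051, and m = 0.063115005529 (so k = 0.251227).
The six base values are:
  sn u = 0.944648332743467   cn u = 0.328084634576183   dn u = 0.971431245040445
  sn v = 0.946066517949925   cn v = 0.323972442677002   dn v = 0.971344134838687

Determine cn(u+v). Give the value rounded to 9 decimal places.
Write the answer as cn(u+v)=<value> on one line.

m = k² = 0.063115005529
D = 1 − m·sn²u·sn²v = 0.9495900467299618
cn(u+v) = (cn u·cn v − sn u·sn v·dn u·dn v)/D = -0.7369997649934032/0.9495900467299618 = -0.7761241469741167

cn(u+v)=-0.776124147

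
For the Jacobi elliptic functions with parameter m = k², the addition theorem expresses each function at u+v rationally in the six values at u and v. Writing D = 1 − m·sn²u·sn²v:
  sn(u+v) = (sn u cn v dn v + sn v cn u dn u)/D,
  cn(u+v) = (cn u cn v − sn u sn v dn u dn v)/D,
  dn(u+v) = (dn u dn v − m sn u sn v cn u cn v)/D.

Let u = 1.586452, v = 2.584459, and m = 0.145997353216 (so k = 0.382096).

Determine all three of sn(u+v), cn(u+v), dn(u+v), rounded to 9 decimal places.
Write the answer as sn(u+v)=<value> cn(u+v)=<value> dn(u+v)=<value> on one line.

sn(u+v)=-0.776398269 cn(u+v)=-0.630242595 dn(u+v)=0.954983577

sn u = 0.9990598620191833, cn u = 0.04335195615206312, dn u = 0.9242710820190026
sn v = 0.6251059254948781, cn v = -0.7805399297353031, dn v = 0.9710563584105281
m = k² = 0.145997353216
D = 1 − m·sn²u·sn²v = 0.9430576696809476
sn(u+v) = (sn u·cn v·dn v + sn v·cn u·dn u)/D = -0.7321883418523476/0.9430576696809476 = -0.776398268517406
cn(u+v) = (cn u·cn v − sn u·sn v·dn u·dn v)/D = -0.5943551130423369/0.9430576696809476 = -0.6302425950720674
dn(u+v) = (dn u·dn v − m·sn u·sn v·cn u·cn v)/D = 0.9006045864664758/0.9430576696809476 = 0.9549835767426245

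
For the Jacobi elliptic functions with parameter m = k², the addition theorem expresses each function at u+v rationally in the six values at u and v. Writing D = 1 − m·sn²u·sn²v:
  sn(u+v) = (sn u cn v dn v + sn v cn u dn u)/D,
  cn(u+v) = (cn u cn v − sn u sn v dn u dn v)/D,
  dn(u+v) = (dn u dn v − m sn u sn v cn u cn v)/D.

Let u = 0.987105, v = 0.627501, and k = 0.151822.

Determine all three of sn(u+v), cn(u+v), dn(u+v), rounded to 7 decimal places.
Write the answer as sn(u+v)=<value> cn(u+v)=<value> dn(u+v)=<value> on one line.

sn u = 0.8327563052479035, cn u = 0.553639716846489, dn u = 0.9919754387454339
sn v = 0.5864135638403574, cn v = 0.810011809879369, dn v = 0.9960289019978568
m = k² = 0.023049919684
D = 1 − m·sn²u·sn²v = 0.9945031575445524
sn(u+v) = (sn u·cn v·dn v + sn v·cn u·dn u)/D = 0.9939203384804279/0.9945031575445524 = 0.9994139595639258
cn(u+v) = (cn u·cn v − sn u·sn v·dn u·dn v)/D = -0.03404248993590978/0.9945031575445524 = -0.03423065042846254
dn(u+v) = (dn u·dn v − m·sn u·sn v·cn u·cn v)/D = 0.982988316372004/0.9945031575445524 = 0.9884215137124564

sn(u+v)=0.9994140 cn(u+v)=-0.0342307 dn(u+v)=0.9884215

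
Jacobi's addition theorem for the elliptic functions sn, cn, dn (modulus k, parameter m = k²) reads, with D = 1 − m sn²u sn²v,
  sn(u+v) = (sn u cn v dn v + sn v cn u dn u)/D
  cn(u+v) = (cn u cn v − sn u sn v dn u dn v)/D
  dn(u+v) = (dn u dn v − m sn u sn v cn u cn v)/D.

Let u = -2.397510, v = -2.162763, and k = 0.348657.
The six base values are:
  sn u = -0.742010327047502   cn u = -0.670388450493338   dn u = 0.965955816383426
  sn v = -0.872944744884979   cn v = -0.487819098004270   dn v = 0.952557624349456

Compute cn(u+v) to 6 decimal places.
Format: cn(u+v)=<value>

m = k² = 0.121561703649
D = 1 − m·sn²u·sn²v = 0.9489976500212195
cn(u+v) = (cn u·cn v − sn u·sn v·dn u·dn v)/D = -0.2689702893001062/0.9489976500212195 = -0.2834256642196028

cn(u+v)=-0.283426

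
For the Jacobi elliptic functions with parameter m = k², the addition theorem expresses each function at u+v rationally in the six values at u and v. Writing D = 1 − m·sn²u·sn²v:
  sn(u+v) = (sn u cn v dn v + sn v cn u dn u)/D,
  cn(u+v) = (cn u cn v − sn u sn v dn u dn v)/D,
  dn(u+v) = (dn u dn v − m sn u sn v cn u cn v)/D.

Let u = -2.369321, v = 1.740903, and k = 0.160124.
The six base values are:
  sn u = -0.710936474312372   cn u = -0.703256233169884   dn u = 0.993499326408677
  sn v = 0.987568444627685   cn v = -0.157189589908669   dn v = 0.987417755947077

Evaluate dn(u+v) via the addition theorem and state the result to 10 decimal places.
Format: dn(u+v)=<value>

m = k² = 0.025639695376
D = 1 − m·sn²u·sn²v = 0.9873611120813918
dn(u+v) = (dn u·dn v − m·sn u·sn v·cn u·cn v)/D = 0.9829888532236438/0.9873611120813918 = 0.9955717732810733

dn(u+v)=0.9955717733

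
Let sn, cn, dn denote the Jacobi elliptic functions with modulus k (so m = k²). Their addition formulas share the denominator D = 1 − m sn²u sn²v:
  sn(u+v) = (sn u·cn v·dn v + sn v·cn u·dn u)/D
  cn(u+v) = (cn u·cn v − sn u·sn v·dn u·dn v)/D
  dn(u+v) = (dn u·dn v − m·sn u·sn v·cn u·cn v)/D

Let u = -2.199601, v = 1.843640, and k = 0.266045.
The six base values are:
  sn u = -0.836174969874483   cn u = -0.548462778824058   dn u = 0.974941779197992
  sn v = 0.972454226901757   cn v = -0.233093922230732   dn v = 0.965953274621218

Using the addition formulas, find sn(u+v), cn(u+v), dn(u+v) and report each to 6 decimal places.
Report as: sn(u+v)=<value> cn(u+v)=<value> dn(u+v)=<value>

m = k² = 0.070779942025
D = 1 − m·sn²u·sn²v = 0.9532003219160226
sn(u+v) = (sn u·cn v·dn v + sn v·cn u·dn u)/D = -0.3317186735577374/0.9532003219160226 = -0.348005205129339
cn(u+v) = (cn u·cn v − sn u·sn v·dn u·dn v)/D = 0.8936182492059483/0.9532003219160226 = 0.9374926011456766
dn(u+v) = (dn u·dn v − m·sn u·sn v·cn u·cn v)/D = 0.9491061170996609/0.9532003219160226 = 0.9957047802836113

sn(u+v)=-0.348005 cn(u+v)=0.937493 dn(u+v)=0.995705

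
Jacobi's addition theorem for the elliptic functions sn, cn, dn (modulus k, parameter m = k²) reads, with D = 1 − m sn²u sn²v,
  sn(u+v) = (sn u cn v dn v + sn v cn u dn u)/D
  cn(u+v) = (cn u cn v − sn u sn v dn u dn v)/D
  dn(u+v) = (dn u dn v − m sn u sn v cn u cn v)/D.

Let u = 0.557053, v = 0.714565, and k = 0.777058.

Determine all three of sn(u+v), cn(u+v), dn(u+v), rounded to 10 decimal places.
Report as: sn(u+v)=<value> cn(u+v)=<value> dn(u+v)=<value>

sn(u+v)=0.9009091064 cn(u+v)=0.4340078134 dn(u+v)=0.7140853708

sn u = 0.5148393257051838, cn u = 0.8572866899161748, dn u = 0.9164889431929522
sn v = 0.6301355706580075, cn v = 0.7764851335289731, dn v = 0.8719180180944448
m = k² = 0.603819135364
D = 1 − m·sn²u·sn²v = 0.9364495998622299
sn(u+v) = (sn u·cn v·dn v + sn v·cn u·dn u)/D = 0.8436559721626042/0.9364495998622299 = 0.9009091063595121
cn(u+v) = (cn u·cn v − sn u·sn v·dn u·dn v)/D = 0.4064264431806838/0.9364495998622299 = 0.4340078133841662
dn(u+v) = (dn u·dn v − m·sn u·sn v·cn u·cn v)/D = 0.6687049597890821/0.9364495998622299 = 0.7140853708383897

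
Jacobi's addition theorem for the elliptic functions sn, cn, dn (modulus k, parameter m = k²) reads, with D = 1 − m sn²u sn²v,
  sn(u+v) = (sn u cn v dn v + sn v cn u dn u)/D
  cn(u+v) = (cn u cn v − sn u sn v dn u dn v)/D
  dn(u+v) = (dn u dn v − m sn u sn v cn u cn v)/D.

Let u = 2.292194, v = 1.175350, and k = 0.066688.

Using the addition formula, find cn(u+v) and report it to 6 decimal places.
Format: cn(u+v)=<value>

cn(u+v)=-0.948470

sn u = 0.7529299344478583, cn u = -0.6581006866827779, dn u = 0.9987386125342312
sn v = 0.9224731989583564, cn v = 0.3860611314332699, dn v = 0.998105980784966
m = k² = 0.004447289344
D = 1 − m·sn²u·sn²v = 0.997854581466039
cn(u+v) = (cn u·cn v − sn u·sn v·dn u·dn v)/D = -0.9464348283215126/0.997854581466039 = -0.9484696927793016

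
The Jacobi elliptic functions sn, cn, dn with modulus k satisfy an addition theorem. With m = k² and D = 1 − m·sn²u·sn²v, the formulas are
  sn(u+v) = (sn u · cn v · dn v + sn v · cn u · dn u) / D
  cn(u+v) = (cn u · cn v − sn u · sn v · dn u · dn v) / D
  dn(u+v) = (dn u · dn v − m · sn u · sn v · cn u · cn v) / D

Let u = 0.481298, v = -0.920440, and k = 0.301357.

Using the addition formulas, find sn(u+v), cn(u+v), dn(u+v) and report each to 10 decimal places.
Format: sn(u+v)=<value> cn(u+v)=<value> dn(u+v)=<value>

sn u = 0.4615026895871272, cn u = 0.8871388096030112, dn u = 0.9902815608227921
sn v = -0.7898084709383795, cn v = 0.6133535515785157, dn v = 0.9712616473329593
m = k² = 0.090816041449
D = 1 − m·sn²u·sn²v = 0.9879342418710225
sn(u+v) = (sn u·cn v·dn v + sn v·cn u·dn u)/D = -0.4189308187596896/0.9879342418710225 = -0.4240472705615382
cn(u+v) = (cn u·cn v − sn u·sn v·dn u·dn v)/D = 0.8947128228401603/0.9879342418710225 = 0.905640056716414
dn(u+v) = (dn u·dn v − m·sn u·sn v·cn u·cn v)/D = 0.9798344634335063/0.9879342418710225 = 0.991801298007268

sn(u+v)=-0.4240472706 cn(u+v)=0.9056400567 dn(u+v)=0.9918012980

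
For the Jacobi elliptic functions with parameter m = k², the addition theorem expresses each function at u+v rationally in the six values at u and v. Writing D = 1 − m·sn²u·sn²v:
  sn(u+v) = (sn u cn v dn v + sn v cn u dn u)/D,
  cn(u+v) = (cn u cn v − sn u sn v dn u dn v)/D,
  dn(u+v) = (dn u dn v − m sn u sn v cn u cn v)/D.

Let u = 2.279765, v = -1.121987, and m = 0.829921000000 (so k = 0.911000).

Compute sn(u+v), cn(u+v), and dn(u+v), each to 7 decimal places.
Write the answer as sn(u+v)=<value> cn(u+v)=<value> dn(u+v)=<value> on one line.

sn u = 0.9997749065153431, cn u = 0.02121641586689392, dn u = 0.4128590286890779
sn v = -0.8257687254379301, cn v = 0.5640088758952437, dn v = 0.6588488898515324
m = k² = 0.829921
D = 1 − m·sn²u·sn²v = 0.4343365999576588
sn(u+v) = (sn u·cn v·dn v + sn v·cn u·dn u)/D = 0.3642797484076559/0.4343365999576588 = 0.8387037805314304
cn(u+v) = (cn u·cn v − sn u·sn v·dn u·dn v)/D = 0.2365344519574986/0.4343365999576588 = 0.544587888703271
dn(u+v) = (dn u·dn v − m·sn u·sn v·cn u·cn v)/D = 0.2802106086658708/0.4343365999576588 = 0.6451462038731875

sn(u+v)=0.8387038 cn(u+v)=0.5445879 dn(u+v)=0.6451462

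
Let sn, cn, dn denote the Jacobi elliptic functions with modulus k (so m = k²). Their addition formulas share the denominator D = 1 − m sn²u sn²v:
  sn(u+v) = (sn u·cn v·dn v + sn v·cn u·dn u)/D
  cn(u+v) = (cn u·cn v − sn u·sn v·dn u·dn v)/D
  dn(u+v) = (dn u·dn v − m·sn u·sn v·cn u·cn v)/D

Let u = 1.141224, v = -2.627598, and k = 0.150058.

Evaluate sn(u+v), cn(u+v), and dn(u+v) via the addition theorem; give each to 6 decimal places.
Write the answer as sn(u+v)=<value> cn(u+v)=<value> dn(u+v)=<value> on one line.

sn(u+v)=-0.995741 cn(u+v)=0.092193 dn(u+v)=0.988774

sn u = 0.9073478828251457, cn u = 0.4203805651225157, dn u = 0.9906875734028522
sn v = -0.506718198470655, cn v = -0.8621117487534049, dn v = 0.9971049876865422
m = k² = 0.022517403364
D = 1 − m·sn²u·sn²v = 0.9952400874707134
sn(u+v) = (sn u·cn v·dn v + sn v·cn u·dn u)/D = -0.9910014901487704/0.9952400874707134 = -0.9957411308333501
cn(u+v) = (cn u·cn v − sn u·sn v·dn u·dn v)/D = 0.09175444529628869/0.9952400874707134 = 0.09219327723169986
dn(u+v) = (dn u·dn v − m·sn u·sn v·cn u·cn v)/D = 0.9840675033710634/0.9952400874707134 = 0.9887739810320103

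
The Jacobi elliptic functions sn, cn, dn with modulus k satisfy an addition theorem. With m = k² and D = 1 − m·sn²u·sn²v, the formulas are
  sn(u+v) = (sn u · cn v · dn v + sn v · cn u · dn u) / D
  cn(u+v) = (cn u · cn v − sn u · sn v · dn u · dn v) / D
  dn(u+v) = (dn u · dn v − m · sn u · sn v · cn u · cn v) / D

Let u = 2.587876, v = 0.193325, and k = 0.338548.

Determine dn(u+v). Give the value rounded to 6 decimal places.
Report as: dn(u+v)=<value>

dn(u+v)=0.988872

sn u = 0.6013835549282294, cn u = -0.7989604620141633, dn u = 0.9790547381287698
sn v = 0.1919885917221253, cn v = 0.9813971574487849, dn v = 0.9978854363129331
m = k² = 0.114614748304
D = 1 − m·sn²u·sn²v = 0.9984721017026785
dn(u+v) = (dn u·dn v − m·sn u·sn v·cn u·cn v)/D = 0.9873606460296334/0.9984721017026785 = 0.9888715411736623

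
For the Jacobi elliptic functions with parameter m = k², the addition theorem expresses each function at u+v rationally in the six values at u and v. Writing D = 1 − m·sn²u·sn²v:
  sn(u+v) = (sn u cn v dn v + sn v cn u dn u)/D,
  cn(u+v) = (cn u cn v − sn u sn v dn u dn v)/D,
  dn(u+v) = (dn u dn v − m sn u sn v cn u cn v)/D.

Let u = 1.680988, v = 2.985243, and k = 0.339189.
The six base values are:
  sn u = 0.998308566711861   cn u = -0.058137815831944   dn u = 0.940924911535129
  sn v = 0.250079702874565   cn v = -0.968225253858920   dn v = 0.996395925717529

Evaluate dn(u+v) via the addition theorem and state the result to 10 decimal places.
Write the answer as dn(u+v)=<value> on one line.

m = k² = 0.115049177721
D = 1 − m·sn²u·sn²v = 0.99282916046514
dn(u+v) = (dn u·dn v − m·sn u·sn v·cn u·cn v)/D = 0.9359169274902792/0.99282916046514 = 0.9426767109175183

dn(u+v)=0.9426767109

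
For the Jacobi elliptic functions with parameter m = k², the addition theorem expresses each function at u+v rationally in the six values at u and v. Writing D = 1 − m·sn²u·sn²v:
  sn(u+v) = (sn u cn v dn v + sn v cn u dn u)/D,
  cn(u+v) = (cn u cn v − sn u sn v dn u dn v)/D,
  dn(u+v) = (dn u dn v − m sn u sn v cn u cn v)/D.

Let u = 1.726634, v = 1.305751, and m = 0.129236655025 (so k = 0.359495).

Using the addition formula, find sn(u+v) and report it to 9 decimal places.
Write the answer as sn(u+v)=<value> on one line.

sn u = 0.995557423705225, cn u = -0.09415633863641407, dn u = 0.9337607197231358
sn v = 0.955597097267624, cn v = 0.2946764118379533, dn v = 0.9391408333867427
m = k² = 0.129236655025
D = 1 − m·sn²u·sn²v = 0.8830317525395731
sn(u+v) = (sn u·cn v·dn v + sn v·cn u·dn u)/D = 0.1914975907065791/0.8830317525395731 = 0.2168637652675996

sn(u+v)=0.216863765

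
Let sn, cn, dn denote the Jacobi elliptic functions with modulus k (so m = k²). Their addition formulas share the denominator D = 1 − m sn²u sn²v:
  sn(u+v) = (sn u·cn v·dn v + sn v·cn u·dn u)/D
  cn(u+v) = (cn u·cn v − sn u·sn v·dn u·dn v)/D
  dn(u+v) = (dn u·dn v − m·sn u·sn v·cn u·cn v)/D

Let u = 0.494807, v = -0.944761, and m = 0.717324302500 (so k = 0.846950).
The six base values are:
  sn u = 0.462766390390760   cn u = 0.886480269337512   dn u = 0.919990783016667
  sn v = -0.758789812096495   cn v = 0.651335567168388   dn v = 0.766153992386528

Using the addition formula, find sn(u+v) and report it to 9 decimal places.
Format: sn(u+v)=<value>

m = k² = 0.7173243025
D = 1 − m·sn²u·sn²v = 0.9115531955925517
sn(u+v) = (sn u·cn v·dn v + sn v·cn u·dn u)/D = -0.3879025892491759/0.9115531955925517 = -0.4255402659161557

sn(u+v)=-0.425540266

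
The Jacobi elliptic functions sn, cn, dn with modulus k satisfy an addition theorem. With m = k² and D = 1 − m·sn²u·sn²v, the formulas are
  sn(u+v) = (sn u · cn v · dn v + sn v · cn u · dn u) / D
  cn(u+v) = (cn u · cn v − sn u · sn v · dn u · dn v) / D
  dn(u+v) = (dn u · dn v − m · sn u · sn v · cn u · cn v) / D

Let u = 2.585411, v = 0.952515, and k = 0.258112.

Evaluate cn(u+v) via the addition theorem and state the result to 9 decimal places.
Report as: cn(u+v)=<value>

cn(u+v)=-0.942247118

sn u = 0.571407070062629, cn u = -0.8206667778595901, dn u = 0.9890639910741374
sn v = 0.8102186662942419, cn v = 0.5861277273669791, dn v = 0.9778884551856191
m = k² = 0.066621804544
D = 1 − m·sn²u·sn²v = 0.9857205296093762
cn(u+v) = (cn u·cn v − sn u·sn v·dn u·dn v)/D = -0.9287923281362616/0.9857205296093762 = -0.9422471179577905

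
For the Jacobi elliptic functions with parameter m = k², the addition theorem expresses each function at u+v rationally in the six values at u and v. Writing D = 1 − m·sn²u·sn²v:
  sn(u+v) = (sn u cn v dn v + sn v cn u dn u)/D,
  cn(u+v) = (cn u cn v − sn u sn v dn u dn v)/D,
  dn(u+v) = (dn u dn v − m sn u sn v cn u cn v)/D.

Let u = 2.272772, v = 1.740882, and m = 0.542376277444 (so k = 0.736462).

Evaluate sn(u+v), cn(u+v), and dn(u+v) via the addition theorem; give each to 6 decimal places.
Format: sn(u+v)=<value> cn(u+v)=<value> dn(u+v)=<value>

sn(u+v)=-0.227078 cn(u+v)=-0.973877 dn(u+v)=0.985917

sn u = 0.9661046487355951, cn u = -0.2581507460602668, dn u = 0.7026867425345662
sn v = 0.9947754926520213, cn v = 0.1020868219650719, dn v = 0.6806439714201022
m = k² = 0.542376277444
D = 1 − m·sn²u·sn²v = 0.4990444590385901
sn(u+v) = (sn u·cn v·dn v + sn v·cn u·dn u)/D = -0.1133218169567568/0.4990444590385901 = -0.2270775978057576
cn(u+v) = (cn u·cn v − sn u·sn v·dn u·dn v)/D = -0.4860077549779822/0.4990444590385901 = -0.9738766680513332
dn(u+v) = (dn u·dn v − m·sn u·sn v·cn u·cn v)/D = 0.4920165300770374/0.4990444590385901 = 0.9859172287473304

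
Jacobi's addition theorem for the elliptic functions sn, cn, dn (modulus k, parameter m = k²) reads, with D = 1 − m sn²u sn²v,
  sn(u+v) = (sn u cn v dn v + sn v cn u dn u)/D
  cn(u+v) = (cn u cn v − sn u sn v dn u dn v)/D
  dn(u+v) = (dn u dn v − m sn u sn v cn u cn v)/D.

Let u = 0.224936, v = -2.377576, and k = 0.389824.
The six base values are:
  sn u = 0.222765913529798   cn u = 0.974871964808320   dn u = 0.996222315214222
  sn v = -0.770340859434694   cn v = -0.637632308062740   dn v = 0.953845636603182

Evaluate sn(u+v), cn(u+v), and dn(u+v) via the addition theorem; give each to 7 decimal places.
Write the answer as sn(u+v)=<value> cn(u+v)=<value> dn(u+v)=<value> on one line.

m = k² = 0.151962750976
D = 1 − m·sn²u·sn²v = 0.9955249232227299
sn(u+v) = (sn u·cn v·dn v + sn v·cn u·dn u)/D = -0.8836335786797743/0.9955249232227299 = -0.8876056822558103
cn(u+v) = (cn u·cn v − sn u·sn v·dn u·dn v)/D = -0.4585428784608886/0.9955249232227299 = -0.4606041172495069
dn(u+v) = (dn u·dn v − m·sn u·sn v·cn u·cn v)/D = 0.9340321703755576/0.9955249232227299 = 0.9382308253538175

sn(u+v)=-0.8876057 cn(u+v)=-0.4606041 dn(u+v)=0.9382308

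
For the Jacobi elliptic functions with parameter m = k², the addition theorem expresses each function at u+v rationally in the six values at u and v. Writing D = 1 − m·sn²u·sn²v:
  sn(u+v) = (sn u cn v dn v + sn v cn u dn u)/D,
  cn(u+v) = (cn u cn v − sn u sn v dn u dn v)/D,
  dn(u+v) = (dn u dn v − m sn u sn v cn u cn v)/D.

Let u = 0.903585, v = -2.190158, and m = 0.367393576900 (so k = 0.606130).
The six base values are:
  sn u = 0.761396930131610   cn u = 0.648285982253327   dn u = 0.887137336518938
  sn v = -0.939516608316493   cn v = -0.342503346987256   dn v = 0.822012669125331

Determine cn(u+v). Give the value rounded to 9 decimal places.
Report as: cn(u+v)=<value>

cn(u+v)=0.368987137

m = k² = 0.3673935769
D = 1 − m·sn²u·sn²v = 0.8119978890362528
cn(u+v) = (cn u·cn v − sn u·sn v·dn u·dn v)/D = 0.2996167760475987/0.8119978890362528 = 0.3689871366577184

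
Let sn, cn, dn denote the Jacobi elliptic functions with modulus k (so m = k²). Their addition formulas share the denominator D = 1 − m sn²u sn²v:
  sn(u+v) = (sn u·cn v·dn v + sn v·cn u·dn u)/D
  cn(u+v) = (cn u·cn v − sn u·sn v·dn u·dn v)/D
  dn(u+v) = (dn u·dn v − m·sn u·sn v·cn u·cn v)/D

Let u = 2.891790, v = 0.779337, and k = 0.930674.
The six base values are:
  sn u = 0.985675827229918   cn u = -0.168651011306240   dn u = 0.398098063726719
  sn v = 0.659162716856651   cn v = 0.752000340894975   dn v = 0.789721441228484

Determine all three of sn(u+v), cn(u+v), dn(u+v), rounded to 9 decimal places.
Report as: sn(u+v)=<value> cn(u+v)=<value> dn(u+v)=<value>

sn(u+v)=0.852992790 cn(u+v)=-0.521922695 dn(u+v)=0.608102902

m = k² = 0.866154094276
D = 1 − m·sn²u·sn²v = 0.6343642562181701
sn(u+v) = (sn u·cn v·dn v + sn v·cn u·dn u)/D = 0.5411081369725898/0.6343642562181701 = 0.8529927902912806
cn(u+v) = (cn u·cn v − sn u·sn v·dn u·dn v)/D = -0.3310891023112739/0.6343642562181701 = -0.5219226951485204
dn(u+v) = (dn u·dn v − m·sn u·sn v·cn u·cn v)/D = 0.3857587449447336/0.6343642562181701 = 0.6081029017058359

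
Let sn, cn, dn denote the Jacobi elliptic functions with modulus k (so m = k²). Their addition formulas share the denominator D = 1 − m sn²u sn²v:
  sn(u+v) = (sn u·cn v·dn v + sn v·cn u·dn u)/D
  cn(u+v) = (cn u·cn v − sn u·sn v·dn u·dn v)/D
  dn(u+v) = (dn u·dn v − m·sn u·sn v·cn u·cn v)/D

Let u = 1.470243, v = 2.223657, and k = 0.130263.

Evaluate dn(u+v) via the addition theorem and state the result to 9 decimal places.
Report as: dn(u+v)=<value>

dn(u+v)=0.997766528

sn u = 0.994347985894365, cn u = 0.1061700661571791, dn u = 0.9915759278025707
sn v = 0.8013042121307045, cn v = -0.5982571016056482, dn v = 0.9945374577849929
m = k² = 0.016968449169
D = 1 − m·sn²u·sn²v = 0.9892275670435185
dn(u+v) = (dn u·dn v − m·sn u·sn v·cn u·cn v)/D = 0.9870181547636284/0.9892275670435185 = 0.9977665277904726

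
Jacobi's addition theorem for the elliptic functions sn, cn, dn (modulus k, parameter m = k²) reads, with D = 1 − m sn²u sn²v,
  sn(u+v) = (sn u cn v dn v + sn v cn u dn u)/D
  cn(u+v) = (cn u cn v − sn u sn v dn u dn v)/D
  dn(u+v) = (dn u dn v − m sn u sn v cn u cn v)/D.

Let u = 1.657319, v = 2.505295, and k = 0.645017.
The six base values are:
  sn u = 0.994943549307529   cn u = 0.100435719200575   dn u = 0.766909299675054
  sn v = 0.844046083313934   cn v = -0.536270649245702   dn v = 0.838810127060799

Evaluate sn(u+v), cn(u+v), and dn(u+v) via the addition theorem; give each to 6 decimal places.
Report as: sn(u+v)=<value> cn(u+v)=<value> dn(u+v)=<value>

sn(u+v)=-0.541390 cn(u+v)=-0.840772 dn(u+v)=0.937046

m = k² = 0.416046930289
D = 1 − m·sn²u·sn²v = 0.7065922904611119
sn(u+v) = (sn u·cn v·dn v + sn v·cn u·dn u)/D = -0.3825419889407393/0.7065922904611119 = -0.5413899841605942
cn(u+v) = (cn u·cn v − sn u·sn v·dn u·dn v)/D = -0.5940827313062917/0.7065922904611119 = -0.8407716010014798
dn(u+v) = (dn u·dn v − m·sn u·sn v·cn u·cn v)/D = 0.6621095331914433/0.7065922904611119 = 0.9370460761174739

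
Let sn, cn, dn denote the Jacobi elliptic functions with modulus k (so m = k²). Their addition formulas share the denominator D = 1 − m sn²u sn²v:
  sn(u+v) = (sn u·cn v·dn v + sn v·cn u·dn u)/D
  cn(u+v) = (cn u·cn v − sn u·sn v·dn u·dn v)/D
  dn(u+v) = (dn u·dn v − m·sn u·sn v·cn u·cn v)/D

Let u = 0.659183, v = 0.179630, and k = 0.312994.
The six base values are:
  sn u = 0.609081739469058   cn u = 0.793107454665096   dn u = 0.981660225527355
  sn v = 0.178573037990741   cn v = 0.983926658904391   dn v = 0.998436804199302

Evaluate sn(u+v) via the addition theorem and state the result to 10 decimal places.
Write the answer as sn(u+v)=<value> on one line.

m = k² = 0.097965244036
D = 1 − m·sn²u·sn²v = 0.9988410759972965
sn(u+v) = (sn u·cn v·dn v + sn v·cn u·dn u)/D = 0.7373851398009761/0.9988410759972965 = 0.7382407046733948

sn(u+v)=0.7382407047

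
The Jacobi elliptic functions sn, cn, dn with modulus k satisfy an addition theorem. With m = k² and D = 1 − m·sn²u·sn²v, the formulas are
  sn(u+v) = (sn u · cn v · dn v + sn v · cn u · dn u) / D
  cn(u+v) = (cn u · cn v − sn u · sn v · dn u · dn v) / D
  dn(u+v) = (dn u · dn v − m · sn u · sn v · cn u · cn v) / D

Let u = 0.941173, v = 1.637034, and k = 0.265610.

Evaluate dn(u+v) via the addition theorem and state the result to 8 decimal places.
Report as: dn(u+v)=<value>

dn(u+v)=0.98807011

sn u = 0.8033955638237237, cn u = 0.5954456885630805, dn u = 0.9769671194109155
sn v = 0.9993508114858704, cn v = -0.03602715063021548, dn v = 0.9641280500757109
m = k² = 0.0705486721
D = 1 − m·sn²u·sn²v = 0.9545238551388734
dn(u+v) = (dn u·dn v − m·sn u·sn v·cn u·cn v)/D = 0.943136493451112/0.9545238551388734 = 0.9880701130448912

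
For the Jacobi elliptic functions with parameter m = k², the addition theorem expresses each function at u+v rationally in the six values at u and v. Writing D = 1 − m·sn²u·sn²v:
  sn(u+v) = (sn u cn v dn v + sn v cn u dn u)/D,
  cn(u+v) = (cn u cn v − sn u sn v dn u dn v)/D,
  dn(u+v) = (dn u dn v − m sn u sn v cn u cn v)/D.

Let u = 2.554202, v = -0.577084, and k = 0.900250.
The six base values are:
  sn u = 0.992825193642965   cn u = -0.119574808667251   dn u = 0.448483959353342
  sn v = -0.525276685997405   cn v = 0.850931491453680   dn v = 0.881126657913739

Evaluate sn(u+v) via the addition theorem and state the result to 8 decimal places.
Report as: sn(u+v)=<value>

sn(u+v)=0.99100369

m = k² = 0.8104500625
D = 1 − m·sn²u·sn²v = 0.7795814763349908
sn(u+v) = (sn u·cn v·dn v + sn v·cn u·dn u)/D = 0.7725681205473786/0.7795814763349908 = 0.991003691082318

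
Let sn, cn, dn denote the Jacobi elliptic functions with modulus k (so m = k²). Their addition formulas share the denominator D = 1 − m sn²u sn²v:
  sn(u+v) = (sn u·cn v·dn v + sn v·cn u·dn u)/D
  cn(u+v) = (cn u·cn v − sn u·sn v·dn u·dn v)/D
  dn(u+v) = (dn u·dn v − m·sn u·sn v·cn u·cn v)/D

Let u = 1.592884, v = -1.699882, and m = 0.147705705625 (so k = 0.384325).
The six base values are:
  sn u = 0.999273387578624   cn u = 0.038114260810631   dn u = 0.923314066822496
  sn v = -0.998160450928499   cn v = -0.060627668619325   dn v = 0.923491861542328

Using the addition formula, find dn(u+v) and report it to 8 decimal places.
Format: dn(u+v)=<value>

m = k² = 0.147705705625
D = 1 − m·sn²u·sn²v = 0.8530510012482702
dn(u+v) = (dn u·dn v − m·sn u·sn v·cn u·cn v)/D = 0.852332586562485/0.8530510012482702 = 0.9991578291512068

dn(u+v)=0.99915783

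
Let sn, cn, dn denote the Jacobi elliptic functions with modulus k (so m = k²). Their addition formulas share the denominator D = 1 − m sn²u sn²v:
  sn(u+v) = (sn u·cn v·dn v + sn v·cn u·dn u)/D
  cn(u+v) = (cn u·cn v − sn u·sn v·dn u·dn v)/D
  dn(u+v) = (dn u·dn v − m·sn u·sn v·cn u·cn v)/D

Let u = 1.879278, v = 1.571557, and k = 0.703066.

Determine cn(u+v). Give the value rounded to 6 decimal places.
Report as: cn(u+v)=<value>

sn u = 0.9997723948463411, cn u = -0.02133444405677734, dn u = 0.7112827745078499
sn v = 0.9803159388408109, cn v = 0.1974352046993126, dn v = 0.7245456576973486
m = k² = 0.494301800356
D = 1 − m·sn²u·sn²v = 0.525182625665843
cn(u+v) = (cn u·cn v − sn u·sn v·dn u·dn v)/D = -0.5093097113496924/0.525182625665843 = -0.9697763910296414

cn(u+v)=-0.969776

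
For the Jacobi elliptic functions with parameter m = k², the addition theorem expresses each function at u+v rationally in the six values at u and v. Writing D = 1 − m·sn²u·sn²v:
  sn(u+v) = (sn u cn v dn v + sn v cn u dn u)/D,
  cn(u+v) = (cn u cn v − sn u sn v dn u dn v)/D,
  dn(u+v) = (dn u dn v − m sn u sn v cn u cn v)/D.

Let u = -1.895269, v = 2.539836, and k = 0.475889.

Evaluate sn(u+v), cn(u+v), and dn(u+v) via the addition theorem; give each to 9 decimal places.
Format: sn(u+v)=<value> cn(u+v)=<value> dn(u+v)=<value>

sn u = -0.9809209083282331, cn u = -0.1944072313585948, dn u = 0.8843579131688847
sn v = 0.7098502588213856, cn v = -0.7043526176931635, dn v = 0.9412143492928896
m = k² = 0.226470340321
D = 1 − m·sn²u·sn²v = 0.8901973539445878
sn(u+v) = (sn u·cn v·dn v + sn v·cn u·dn u)/D = 0.5282569553441289/0.8901973539445878 = 0.5934155533077571
cn(u+v) = (cn u·cn v − sn u·sn v·dn u·dn v)/D = 0.7165165162789319/0.8901973539445878 = 0.8048962548629783
dn(u+v) = (dn u·dn v − m·sn u·sn v·cn u·cn v)/D = 0.8539634389726092/0.8901973539445878 = 0.9592967617670159

sn(u+v)=0.593415553 cn(u+v)=0.804896255 dn(u+v)=0.959296762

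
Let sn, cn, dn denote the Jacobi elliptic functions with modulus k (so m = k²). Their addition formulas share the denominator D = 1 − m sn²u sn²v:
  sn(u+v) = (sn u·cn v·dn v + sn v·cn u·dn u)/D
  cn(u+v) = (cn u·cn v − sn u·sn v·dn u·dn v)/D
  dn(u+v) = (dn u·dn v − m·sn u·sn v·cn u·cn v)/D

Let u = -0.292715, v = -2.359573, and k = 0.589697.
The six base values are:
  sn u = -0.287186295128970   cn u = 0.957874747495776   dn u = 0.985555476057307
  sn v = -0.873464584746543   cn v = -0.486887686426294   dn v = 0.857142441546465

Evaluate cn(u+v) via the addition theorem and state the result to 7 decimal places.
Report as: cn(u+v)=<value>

cn(u+v)=-0.6934572

m = k² = 0.347742551809
D = 1 − m·sn²u·sn²v = 0.9781185619454674
cn(u+v) = (cn u·cn v − sn u·sn v·dn u·dn v)/D = -0.6782833383927174/0.9781185619454674 = -0.6934571786917315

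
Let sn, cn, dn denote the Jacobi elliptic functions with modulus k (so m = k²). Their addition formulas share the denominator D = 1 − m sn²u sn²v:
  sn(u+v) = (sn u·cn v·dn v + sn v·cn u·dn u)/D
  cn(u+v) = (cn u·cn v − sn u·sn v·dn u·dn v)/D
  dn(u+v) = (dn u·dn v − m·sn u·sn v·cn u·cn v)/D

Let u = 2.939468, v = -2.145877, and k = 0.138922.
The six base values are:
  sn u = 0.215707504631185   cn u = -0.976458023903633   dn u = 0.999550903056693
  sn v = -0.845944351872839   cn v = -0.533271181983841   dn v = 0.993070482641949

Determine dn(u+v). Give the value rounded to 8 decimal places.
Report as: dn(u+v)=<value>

dn(u+v)=0.99509777

m = k² = 0.019299322084
D = 1 − m·sn²u·sn²v = 0.9993573771647623
dn(u+v) = (dn u·dn v − m·sn u·sn v·cn u·cn v)/D = 0.9944582927796929/0.9993573771647623 = 0.995097765326986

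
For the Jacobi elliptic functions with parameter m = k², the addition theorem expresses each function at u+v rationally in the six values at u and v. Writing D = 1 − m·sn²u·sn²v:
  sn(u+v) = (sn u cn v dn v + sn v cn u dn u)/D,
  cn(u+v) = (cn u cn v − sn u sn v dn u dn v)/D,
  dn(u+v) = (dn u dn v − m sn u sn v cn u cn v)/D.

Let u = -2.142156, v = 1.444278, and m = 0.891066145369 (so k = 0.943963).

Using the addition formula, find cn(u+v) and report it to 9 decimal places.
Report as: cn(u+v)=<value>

sn u = -0.9910802221005294, cn u = 0.1332666250835722, dn u = 0.3532126603862221
sn v = 0.91045832847862, cn v = 0.4136008125039375, dn v = 0.5112383475786505
m = k² = 0.891066145369
D = 1 − m·sn²u·sn²v = 0.2744828069821704
cn(u+v) = (cn u·cn v − sn u·sn v·dn u·dn v)/D = 0.2180595051193225/0.2744828069821704 = 0.79443775556218

cn(u+v)=0.794437756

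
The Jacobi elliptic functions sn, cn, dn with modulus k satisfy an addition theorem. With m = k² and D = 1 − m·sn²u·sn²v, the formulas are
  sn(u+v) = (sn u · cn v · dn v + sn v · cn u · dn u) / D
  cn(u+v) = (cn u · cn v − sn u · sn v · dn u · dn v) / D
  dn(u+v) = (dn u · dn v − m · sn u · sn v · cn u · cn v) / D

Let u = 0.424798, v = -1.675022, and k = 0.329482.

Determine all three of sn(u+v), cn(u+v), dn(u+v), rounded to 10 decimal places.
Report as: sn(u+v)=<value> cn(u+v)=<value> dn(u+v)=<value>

sn u = 0.4109185452420733, cn u = 0.9116720622987951, dn u = 0.9907923477604088
sn v = -0.9984603267797919, cn v = -0.055470495281647, dn v = 0.944338733302219
m = k² = 0.108558388324
D = 1 − m·sn²u·sn²v = 0.9817258789590188
sn(u+v) = (sn u·cn v·dn v + sn v·cn u·dn u)/D = -0.9234120708731309/0.9817258789590188 = -0.9406007223241161
cn(u+v) = (cn u·cn v − sn u·sn v·dn u·dn v)/D = 0.3333104390559256/0.9817258789590188 = 0.339514773115031
dn(u+v) = (dn u·dn v − m·sn u·sn v·cn u·cn v)/D = 0.933391164129841/0.9817258789590188 = 0.9507655692234273

sn(u+v)=-0.9406007223 cn(u+v)=0.3395147731 dn(u+v)=0.9507655692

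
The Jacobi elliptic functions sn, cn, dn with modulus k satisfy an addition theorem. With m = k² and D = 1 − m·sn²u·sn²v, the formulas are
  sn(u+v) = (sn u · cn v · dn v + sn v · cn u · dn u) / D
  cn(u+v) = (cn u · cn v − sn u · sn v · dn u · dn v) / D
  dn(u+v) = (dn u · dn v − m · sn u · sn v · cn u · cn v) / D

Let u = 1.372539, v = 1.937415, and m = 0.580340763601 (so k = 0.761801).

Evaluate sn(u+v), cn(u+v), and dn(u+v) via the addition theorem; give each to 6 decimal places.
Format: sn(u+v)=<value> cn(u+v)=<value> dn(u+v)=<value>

sn u = 0.9319660458422869, cn u = 0.3625455687180474, dn u = 0.704229233967805
sn v = 0.9999846988960685, cn v = -0.005531905073231837, dn v = 0.6478248188915021
m = k² = 0.580340763601
D = 1 − m·sn²u·sn²v = 0.4959542392420591
sn(u+v) = (sn u·cn v·dn v + sn v·cn u·dn u)/D = 0.2519713897793598/0.4959542392420591 = 0.5080537070606241
cn(u+v) = (cn u·cn v − sn u·sn v·dn u·dn v)/D = -0.4271779794825894/0.4959542392420591 = -0.8613253919059612
dn(u+v) = (dn u·dn v − m·sn u·sn v·cn u·cn v)/D = 0.4573018864478613/0.4959542392420591 = 0.9220646790855781

sn(u+v)=0.508054 cn(u+v)=-0.861325 dn(u+v)=0.922065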